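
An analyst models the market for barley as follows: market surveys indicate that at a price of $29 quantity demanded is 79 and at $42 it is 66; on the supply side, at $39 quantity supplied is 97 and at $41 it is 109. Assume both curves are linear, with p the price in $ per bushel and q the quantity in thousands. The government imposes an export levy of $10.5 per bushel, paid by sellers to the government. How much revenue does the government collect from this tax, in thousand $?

Demand slope: (66 − 79)/(42 − 29) = -1, so qd = 108 − p.
Supply slope: (109 − 97)/(41 − 39) = 6, so qs = 6p − 137.
Before the tax: set 108 − p = 6p − 137 → p* = $35, q* = 73.
With the tax collected from sellers, supply shifts: qs = 6(p − 10.5) − 137.
New equilibrium: consumers pay $44, sellers receive $33.5, q = 64. (Wedge: pb − ps = 10.5.)
Revenue = t · Q = 10.5 · 64 = $672.

Tax revenue = $672 thousand.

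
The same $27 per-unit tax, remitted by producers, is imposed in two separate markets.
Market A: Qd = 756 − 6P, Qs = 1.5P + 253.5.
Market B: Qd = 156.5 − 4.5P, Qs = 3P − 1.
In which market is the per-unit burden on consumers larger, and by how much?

Market B, by $5.4.

Market A: pre-tax P* = $67, Q* = 354; post-tax Q = 321.6; per-unit burden on consumers = $5.4.
Market B: pre-tax P* = $21, Q* = 62; post-tax Q = 13.4; per-unit burden on consumers = $10.8.
Difference: $5.4 vs $10.8 → market B is larger by $5.4.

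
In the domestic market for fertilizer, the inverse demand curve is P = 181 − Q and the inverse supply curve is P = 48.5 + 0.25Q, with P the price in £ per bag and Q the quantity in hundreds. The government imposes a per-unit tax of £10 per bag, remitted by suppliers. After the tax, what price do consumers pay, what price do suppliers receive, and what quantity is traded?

Consumers pay £83; suppliers receive £73; quantity = 98.

Rewrite in direct form: Qd = 181 − P and Qs = 4P − 194.
Before the tax: set 181 − P = 4P − 194 → P* = £75, Q* = 106.
With the tax collected from suppliers, supply shifts: Qs = 4(P − 10) − 194.
Solving gives Q = 98 with consumers paying £83 and suppliers receiving £73 (the £10 wedge).
The less price-elastic side of the market bears the larger share of a per-unit tax.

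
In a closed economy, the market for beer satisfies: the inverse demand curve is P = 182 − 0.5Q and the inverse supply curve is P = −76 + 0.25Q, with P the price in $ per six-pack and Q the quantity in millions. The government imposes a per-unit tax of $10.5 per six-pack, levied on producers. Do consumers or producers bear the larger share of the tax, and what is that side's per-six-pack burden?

Rewrite in direct form: Qd = 364 − 2P and Qs = 4P + 304.
Before the tax: set 364 − 2P = 4P + 304 → P* = $10, Q* = 344.
With the tax collected from producers, supply shifts: Qs = 4(P − 10.5) + 304.
New equilibrium: consumers pay $17, producers receive $6.5, Q = 330. (Wedge: Pb − Ps = 10.5.)
Per-six-pack burden: consumers $7, producers $3.5.
Consumers take the larger share because demand is less price-elastic here (demand slope 2 vs supply slope 4).
The less price-elastic side of the market bears the larger share of a per-unit tax.

Consumers bear the larger share: $7 per six-pack.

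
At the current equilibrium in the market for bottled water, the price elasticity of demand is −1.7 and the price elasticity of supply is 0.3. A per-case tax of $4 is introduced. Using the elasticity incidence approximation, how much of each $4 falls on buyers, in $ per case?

Buyers bear ≈ $0.6 per case.

Incidence ratio: buyers' share ≈ εs / (εs + |εd|) = 0.3 / (0.3 + 1.7) = 0.15.
So buyers bear ≈ 0.15 × $4 = $0.6; producers bear $3.4.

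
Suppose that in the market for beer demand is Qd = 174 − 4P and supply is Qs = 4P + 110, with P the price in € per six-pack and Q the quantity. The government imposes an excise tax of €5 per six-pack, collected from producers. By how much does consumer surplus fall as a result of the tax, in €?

Without the tax, 174 − 4P = 4P + 110 gives 8P = 64, so P* = €8 and Q* = 142.
With the tax collected from producers, supply shifts: Qs = 4(P − 5) + 110.
New equilibrium: buyers pay €10.5, producers receive €5.5, Q = 132. (Wedge: Pb − Ps = 5.)
ΔCS is the trapezoid between Q = 132 and Q = 142 of height €2.5: ½ · (142 + 132) · 2.5 = €342.5.

Consumer surplus falls by €342.5.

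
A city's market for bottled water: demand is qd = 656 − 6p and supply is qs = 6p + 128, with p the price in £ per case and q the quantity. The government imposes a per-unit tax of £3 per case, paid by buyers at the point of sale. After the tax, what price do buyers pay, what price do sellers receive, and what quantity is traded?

Without the tax, 656 − 6p = 6p + 128 gives 12p = 528, so p* = £44 and q* = 392.
With the tax collected from buyers, demand (in seller-price terms) shifts: qd = 656 − 6(p + 3).
New equilibrium: buyers pay £45.5, sellers receive £42.5, q = 383. (Wedge: pb − ps = 3.)
The less price-elastic side of the market bears the larger share of a per-unit tax.

Buyers pay £45.5; sellers receive £42.5; quantity = 383.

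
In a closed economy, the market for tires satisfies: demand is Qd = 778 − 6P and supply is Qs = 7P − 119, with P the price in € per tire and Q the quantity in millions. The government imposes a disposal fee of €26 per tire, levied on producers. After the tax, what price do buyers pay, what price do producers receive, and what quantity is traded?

Before the tax: set 778 − 6P = 7P − 119 → P* = €69, Q* = 364.
With the tax collected from producers, supply shifts: Qs = 7(P − 26) − 119.
New equilibrium: buyers pay €83, producers receive €57, Q = 280. (Wedge: Pb − Ps = 26.)
The less price-elastic side of the market bears the larger share of a per-unit tax.

Buyers pay €83; producers receive €57; quantity = 280.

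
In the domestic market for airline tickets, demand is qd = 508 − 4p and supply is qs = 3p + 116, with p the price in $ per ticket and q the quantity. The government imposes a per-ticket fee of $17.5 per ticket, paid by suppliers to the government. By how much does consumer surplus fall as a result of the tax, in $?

Consumer surplus falls by $2017.5.

Before the tax: set 508 − 4p = 3p + 116 → p* = $56, q* = 284.
With the tax collected from suppliers, supply shifts: qs = 3(p − 17.5) + 116.
New equilibrium: consumers pay $63.5, suppliers receive $46, q = 254. (Wedge: pb − ps = 17.5.)
ΔCS is the trapezoid between Q = 254 and Q = 284 of height $7.5: ½ · (284 + 254) · 7.5 = $2017.5.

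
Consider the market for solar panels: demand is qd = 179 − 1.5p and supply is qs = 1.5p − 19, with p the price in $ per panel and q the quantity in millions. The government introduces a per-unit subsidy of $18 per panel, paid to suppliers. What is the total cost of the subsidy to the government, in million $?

Government outlay = $1683 million.

Before the subsidy: set 179 − 1.5p = 1.5p − 19 → p* = $66, q* = 80.
With a per-unit subsidy paid to suppliers, each receives p + 18 per unit sold, so supply becomes qs = 1.5(p + 18) − 19.
Solving gives q = 93.5 with buyers paying $57 and suppliers receiving $75 (the $18 wedge).
Outlay = t · Q = 18 · 93.5 = $1683.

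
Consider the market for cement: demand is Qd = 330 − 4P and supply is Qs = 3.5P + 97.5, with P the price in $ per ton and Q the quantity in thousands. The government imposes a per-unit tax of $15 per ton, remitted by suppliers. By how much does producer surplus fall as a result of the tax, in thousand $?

Before the tax: set 330 − 4P = 3.5P + 97.5 → P* = $31, Q* = 206.
With the tax collected from suppliers, supply shifts: Qs = 3.5(P − 15) + 97.5.
Solving gives Q = 178 with buyers paying $38 and suppliers receiving $23 (the $15 wedge).
ΔPS is the trapezoid between Q = 178 and Q = 206 of height $8: ½ · (206 + 178) · 8 = $1536.

Producer surplus falls by $1536 thousand.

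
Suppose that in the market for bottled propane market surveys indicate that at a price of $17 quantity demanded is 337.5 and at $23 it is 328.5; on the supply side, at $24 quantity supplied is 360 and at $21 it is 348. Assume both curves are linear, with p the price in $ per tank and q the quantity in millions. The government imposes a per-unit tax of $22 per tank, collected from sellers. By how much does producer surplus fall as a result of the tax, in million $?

Demand slope: (328.5 − 337.5)/(23 − 17) = -1.5, so qd = 363 − 1.5p.
Supply slope: (348 − 360)/(21 − 24) = 4, so qs = 4p + 264.
Before the tax: set 363 − 1.5p = 4p + 264 → p* = $18, q* = 336.
With the tax collected from sellers, supply shifts: qs = 4(p − 22) + 264.
Solving gives q = 312 with buyers paying $34 and sellers receiving $12 (the $22 wedge).
ΔPS is the trapezoid between Q = 312 and Q = 336 of height $6: ½ · (336 + 312) · 6 = $1944.

Producer surplus falls by $1944 million.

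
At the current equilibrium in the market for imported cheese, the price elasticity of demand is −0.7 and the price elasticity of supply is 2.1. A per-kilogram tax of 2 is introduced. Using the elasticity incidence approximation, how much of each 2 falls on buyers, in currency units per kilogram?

Incidence ratio: buyers' share ≈ εs / (εs + |εd|) = 2.1 / (2.1 + 0.7) = 0.75.
So buyers bear ≈ 0.75 × 2 = 1.5; sellers bear 0.5.

Buyers bear ≈ 1.5 per kilogram.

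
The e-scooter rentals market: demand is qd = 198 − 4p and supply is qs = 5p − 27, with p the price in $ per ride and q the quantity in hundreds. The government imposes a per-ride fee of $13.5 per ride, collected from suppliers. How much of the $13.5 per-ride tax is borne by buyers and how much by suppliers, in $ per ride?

Buyers bear $7.5 per ride; suppliers bear $6 per ride.

Before the tax: set 198 − 4p = 5p − 27 → p* = $25, q* = 98.
With the tax collected from suppliers, supply shifts: qs = 5(p − 13.5) − 27.
New equilibrium: buyers pay $32.5, suppliers receive $19, q = 68. (Wedge: pb − ps = 13.5.)
Burden on buyers: $7.5; on suppliers: $6. (They sum to $13.5.)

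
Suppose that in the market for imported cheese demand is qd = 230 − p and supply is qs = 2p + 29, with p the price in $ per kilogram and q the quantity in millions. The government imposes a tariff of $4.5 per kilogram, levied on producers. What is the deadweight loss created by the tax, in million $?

Without the tax, 230 − p = 2p + 29 gives 3p = 201, so p* = $67 and q* = 163.
With the tax collected from producers, supply shifts: qs = 2(p − 4.5) + 29.
Solving gives q = 160 with buyers paying $70 and producers receiving $65.5 (the $4.5 wedge).
Quantity falls by |ΔQ| = |163 − 160| = 3.
DWL = ½ · t · |ΔQ| = ½ · 4.5 · 3 = $6.75.

Deadweight loss = $6.75 million.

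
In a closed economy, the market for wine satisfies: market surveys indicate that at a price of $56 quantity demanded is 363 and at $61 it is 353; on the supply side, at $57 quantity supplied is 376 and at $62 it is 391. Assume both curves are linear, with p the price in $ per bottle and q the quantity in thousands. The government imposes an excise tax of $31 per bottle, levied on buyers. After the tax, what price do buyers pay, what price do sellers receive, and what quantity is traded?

Buyers pay $72.6; sellers receive $41.6; quantity = 329.8.

Demand slope: (353 − 363)/(61 − 56) = -2, so qd = 475 − 2p.
Supply slope: (391 − 376)/(62 − 57) = 3, so qs = 3p + 205.
Without the tax, 475 − 2p = 3p + 205 gives 5p = 270, so p* = $54 and q* = 367.
With the tax collected from buyers, demand (in seller-price terms) shifts: qd = 475 − 2(p + 31).
New equilibrium: buyers pay $72.6, sellers receive $41.6, q = 329.8. (Wedge: pb − ps = 31.)
The less price-elastic side of the market bears the larger share of a per-unit tax.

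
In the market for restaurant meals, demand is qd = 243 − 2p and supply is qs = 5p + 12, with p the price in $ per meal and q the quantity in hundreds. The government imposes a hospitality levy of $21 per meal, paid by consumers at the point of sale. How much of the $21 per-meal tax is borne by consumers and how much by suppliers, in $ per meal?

Consumers bear $15 per meal; suppliers bear $6 per meal.

Before the tax: set 243 − 2p = 5p + 12 → p* = $33, q* = 177.
With the tax collected from consumers, demand (in seller-price terms) shifts: qd = 243 − 2(p + 21).
New equilibrium: consumers pay $48, suppliers receive $27, q = 147. (Wedge: pb − ps = 21.)
Burden on consumers: $15; on suppliers: $6. (They sum to $21.)
The less price-elastic side of the market bears the larger share of a per-unit tax.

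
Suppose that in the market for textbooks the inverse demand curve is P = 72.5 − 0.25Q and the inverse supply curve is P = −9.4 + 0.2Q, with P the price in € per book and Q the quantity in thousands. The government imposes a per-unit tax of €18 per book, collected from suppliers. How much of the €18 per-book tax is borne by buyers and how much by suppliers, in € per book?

Buyers bear €10 per book; suppliers bear €8 per book.

Inverting to Q(P) form: Qd = 290 − 4P; Qs = 5P + 47.
Before the tax: set 290 − 4P = 5P + 47 → P* = €27, Q* = 182.
With the tax collected from suppliers, supply shifts: Qs = 5(P − 18) + 47.
New equilibrium: buyers pay €37, suppliers receive €19, Q = 142. (Wedge: Pb − Ps = 18.)
Burden on buyers: €10; on suppliers: €8. (They sum to €18.)
The less price-elastic side of the market bears the larger share of a per-unit tax.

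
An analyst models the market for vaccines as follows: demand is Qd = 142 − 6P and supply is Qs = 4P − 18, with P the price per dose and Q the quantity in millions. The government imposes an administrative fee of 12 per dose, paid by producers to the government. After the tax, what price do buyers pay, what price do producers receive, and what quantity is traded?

Buyers pay 20.8; producers receive 8.8; quantity = 17.2.

Before the tax: set 142 − 6P = 4P − 18 → P* = 16, Q* = 46.
With the tax collected from producers, supply shifts: Qs = 4(P − 12) − 18.
Solving gives Q = 17.2 with buyers paying 20.8 and producers receiving 8.8 (the 12 wedge).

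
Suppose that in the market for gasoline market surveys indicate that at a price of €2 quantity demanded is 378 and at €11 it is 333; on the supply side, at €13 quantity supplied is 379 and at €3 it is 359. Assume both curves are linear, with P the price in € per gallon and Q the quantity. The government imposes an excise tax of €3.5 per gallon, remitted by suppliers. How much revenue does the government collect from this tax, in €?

Demand slope: (333 − 378)/(11 − 2) = -5, so Qd = 388 − 5P.
Supply slope: (359 − 379)/(3 − 13) = 2, so Qs = 2P + 353.
Before the tax: set 388 − 5P = 2P + 353 → P* = €5, Q* = 363.
With the tax collected from suppliers, supply shifts: Qs = 2(P − 3.5) + 353.
New equilibrium: buyers pay €6, suppliers receive €2.5, Q = 358. (Wedge: Pb − Ps = 3.5.)
Revenue = t · Q = 3.5 · 358 = €1253.

Tax revenue = €1253.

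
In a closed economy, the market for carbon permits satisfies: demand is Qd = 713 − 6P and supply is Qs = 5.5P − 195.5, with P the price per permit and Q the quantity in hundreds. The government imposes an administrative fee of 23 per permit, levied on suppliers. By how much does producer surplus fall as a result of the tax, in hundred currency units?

Without the tax, 713 − 6P = 5.5P − 195.5 gives 11.5P = 908.5, so P* = 79 and Q* = 239.
With the tax collected from suppliers, supply shifts: Qs = 5.5(P − 23) − 195.5.
Solving gives Q = 173 with consumers paying 90 and suppliers receiving 67 (the 23 wedge).
ΔPS is the trapezoid between Q = 173 and Q = 239 of height 12: ½ · (239 + 173) · 12 = 2472.

Producer surplus falls by 2472 hundred.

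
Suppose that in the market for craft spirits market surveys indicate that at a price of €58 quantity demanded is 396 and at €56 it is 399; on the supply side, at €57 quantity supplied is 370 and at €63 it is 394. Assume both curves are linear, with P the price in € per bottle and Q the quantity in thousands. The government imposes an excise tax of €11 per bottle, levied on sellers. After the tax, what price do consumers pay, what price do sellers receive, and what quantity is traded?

Consumers pay €70; sellers receive €59; quantity = 378.

Demand slope: (399 − 396)/(56 − 58) = -1.5, so Qd = 483 − 1.5P.
Supply slope: (394 − 370)/(63 − 57) = 4, so Qs = 4P + 142.
Without the tax, 483 − 1.5P = 4P + 142 gives 5.5P = 341, so P* = €62 and Q* = 390.
With the tax collected from sellers, supply shifts: Qs = 4(P − 11) + 142.
Solving gives Q = 378 with consumers paying €70 and sellers receiving €59 (the €11 wedge).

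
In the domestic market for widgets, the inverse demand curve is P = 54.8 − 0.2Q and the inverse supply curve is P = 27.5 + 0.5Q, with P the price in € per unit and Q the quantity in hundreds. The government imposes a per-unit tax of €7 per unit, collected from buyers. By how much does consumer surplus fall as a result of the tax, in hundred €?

Inverting to Q(P) form: Qd = 274 − 5P; Qs = 2P − 55.
Before the tax: set 274 − 5P = 2P − 55 → P* = €47, Q* = 39.
With the tax collected from buyers, demand (in seller-price terms) shifts: Qd = 274 − 5(P + 7).
Solving gives Q = 29 with buyers paying €49 and producers receiving €42 (the €7 wedge).
ΔCS is the trapezoid between Q = 29 and Q = 39 of height €2: ½ · (39 + 29) · 2 = €68.

Consumer surplus falls by €68 hundred.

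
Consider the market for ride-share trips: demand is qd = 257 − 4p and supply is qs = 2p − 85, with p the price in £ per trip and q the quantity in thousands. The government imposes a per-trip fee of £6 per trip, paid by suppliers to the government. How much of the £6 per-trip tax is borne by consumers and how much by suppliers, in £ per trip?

Consumers bear £2 per trip; suppliers bear £4 per trip.

Without the tax, 257 − 4p = 2p − 85 gives 6p = 342, so p* = £57 and q* = 29.
With the tax collected from suppliers, supply shifts: qs = 2(p − 6) − 85.
Solving gives q = 21 with consumers paying £59 and suppliers receiving £53 (the £6 wedge).
Burden on consumers: £2; on suppliers: £4. (They sum to £6.)
The less price-elastic side of the market bears the larger share of a per-unit tax.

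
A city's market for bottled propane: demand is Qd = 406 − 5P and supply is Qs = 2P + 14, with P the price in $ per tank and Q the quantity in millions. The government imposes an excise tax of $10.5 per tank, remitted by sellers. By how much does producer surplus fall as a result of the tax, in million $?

Before the tax: set 406 − 5P = 2P + 14 → P* = $56, Q* = 126.
With the tax collected from sellers, supply shifts: Qs = 2(P − 10.5) + 14.
Solving gives Q = 111 with buyers paying $59 and sellers receiving $48.5 (the $10.5 wedge).
ΔPS is the trapezoid between Q = 111 and Q = 126 of height $7.5: ½ · (126 + 111) · 7.5 = $888.75.

Producer surplus falls by $888.75 million.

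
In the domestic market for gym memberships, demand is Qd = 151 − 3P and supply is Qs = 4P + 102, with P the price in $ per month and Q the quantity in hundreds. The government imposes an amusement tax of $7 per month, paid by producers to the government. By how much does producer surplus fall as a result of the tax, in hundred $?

Producer surplus falls by $372 hundred.

Without the tax, 151 − 3P = 4P + 102 gives 7P = 49, so P* = $7 and Q* = 130.
With the tax collected from producers, supply shifts: Qs = 4(P − 7) + 102.
New equilibrium: buyers pay $11, producers receive $4, Q = 118. (Wedge: Pb − Ps = 7.)
ΔPS is the trapezoid between Q = 118 and Q = 130 of height $3: ½ · (130 + 118) · 3 = $372.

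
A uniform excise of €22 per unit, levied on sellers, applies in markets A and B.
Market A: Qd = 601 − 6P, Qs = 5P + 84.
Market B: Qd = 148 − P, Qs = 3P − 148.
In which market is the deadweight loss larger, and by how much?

Market A, by €478.5.

Market A: pre-tax P* = €47, Q* = 319; post-tax Q = 259; deadweight loss = €660.
Market B: pre-tax P* = €74, Q* = 74; post-tax Q = 57.5; deadweight loss = €181.5.
Difference: €660 vs €181.5 → market A is larger by €478.5.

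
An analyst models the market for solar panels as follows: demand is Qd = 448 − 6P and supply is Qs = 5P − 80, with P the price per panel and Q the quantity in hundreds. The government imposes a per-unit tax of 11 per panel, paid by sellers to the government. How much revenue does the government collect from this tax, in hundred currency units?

Before the tax: set 448 − 6P = 5P − 80 → P* = 48, Q* = 160.
With the tax collected from sellers, supply shifts: Qs = 5(P − 11) − 80.
New equilibrium: consumers pay 53, sellers receive 42, Q = 130. (Wedge: Pb − Ps = 11.)
Revenue = t · Q = 11 · 130 = 1430.

Tax revenue = 1430 hundred.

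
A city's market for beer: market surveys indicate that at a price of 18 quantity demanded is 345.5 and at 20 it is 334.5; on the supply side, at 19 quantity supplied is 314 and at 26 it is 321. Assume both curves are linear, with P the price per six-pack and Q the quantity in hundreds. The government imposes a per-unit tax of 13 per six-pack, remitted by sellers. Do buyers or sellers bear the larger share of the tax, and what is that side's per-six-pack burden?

Demand slope: (334.5 − 345.5)/(20 − 18) = -5.5, so Qd = 444.5 − 5.5P.
Supply slope: (321 − 314)/(26 − 19) = 1, so Qs = P + 295.
Without the tax, 444.5 − 5.5P = P + 295 gives 6.5P = 149.5, so P* = 23 and Q* = 318.
With the tax collected from sellers, supply shifts: Qs = (P − 13) + 295.
New equilibrium: buyers pay 25, sellers receive 12, Q = 307. (Wedge: Pb − Ps = 13.)
Per-six-pack burden: buyers 2, sellers 11.
Sellers take the larger share because supply is less price-elastic here (demand slope 5.5 vs supply slope 1).

Sellers bear the larger share: 11 per six-pack.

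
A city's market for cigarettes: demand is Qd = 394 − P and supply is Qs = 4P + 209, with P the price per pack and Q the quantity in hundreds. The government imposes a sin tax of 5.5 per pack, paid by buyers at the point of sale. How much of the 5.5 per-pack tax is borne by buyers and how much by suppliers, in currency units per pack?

Before the tax: set 394 − P = 4P + 209 → P* = 37, Q* = 357.
With the tax collected from buyers, demand (in seller-price terms) shifts: Qd = 394 − (P + 5.5).
New equilibrium: buyers pay 41.4, suppliers receive 35.9, Q = 352.6. (Wedge: Pb − Ps = 5.5.)
Burden on buyers: 4.4; on suppliers: 1.1. (They sum to 5.5.)
The less price-elastic side of the market bears the larger share of a per-unit tax.

Buyers bear 4.4 per pack; suppliers bear 1.1 per pack.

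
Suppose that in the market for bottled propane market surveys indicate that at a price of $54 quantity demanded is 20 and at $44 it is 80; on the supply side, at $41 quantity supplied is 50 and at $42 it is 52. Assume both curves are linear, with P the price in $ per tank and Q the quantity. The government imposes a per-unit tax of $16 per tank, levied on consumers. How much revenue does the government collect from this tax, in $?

Tax revenue = $608.

Demand slope: (80 − 20)/(44 − 54) = -6, so Qd = 344 − 6P.
Supply slope: (52 − 50)/(42 − 41) = 2, so Qs = 2P − 32.
Before the tax: set 344 − 6P = 2P − 32 → P* = $47, Q* = 62.
With the tax collected from consumers, demand (in seller-price terms) shifts: Qd = 344 − 6(P + 16).
Solving gives Q = 38 with consumers paying $51 and sellers receiving $35 (the $16 wedge).
Revenue = t · Q = 16 · 38 = $608.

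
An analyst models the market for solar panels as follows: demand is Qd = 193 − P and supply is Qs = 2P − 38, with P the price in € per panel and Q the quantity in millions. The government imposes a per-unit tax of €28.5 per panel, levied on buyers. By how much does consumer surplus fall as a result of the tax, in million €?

Consumer surplus falls by €2023.5 million.

Before the tax: set 193 − P = 2P − 38 → P* = €77, Q* = 116.
With the tax collected from buyers, demand (in seller-price terms) shifts: Qd = 193 − (P + 28.5).
New equilibrium: buyers pay €96, sellers receive €67.5, Q = 97. (Wedge: Pb − Ps = 28.5.)
ΔCS is the trapezoid between Q = 97 and Q = 116 of height €19: ½ · (116 + 97) · 19 = €2023.5.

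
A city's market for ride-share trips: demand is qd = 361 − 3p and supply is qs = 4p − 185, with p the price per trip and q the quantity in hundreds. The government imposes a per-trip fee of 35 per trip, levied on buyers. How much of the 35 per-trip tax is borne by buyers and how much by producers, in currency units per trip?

Without the tax, 361 − 3p = 4p − 185 gives 7p = 546, so p* = 78 and q* = 127.
With the tax collected from buyers, demand (in seller-price terms) shifts: qd = 361 − 3(p + 35).
Solving gives q = 67 with buyers paying 98 and producers receiving 63 (the 35 wedge).
Burden on buyers: 20; on producers: 15. (They sum to 35.)

Buyers bear 20 per trip; producers bear 15 per trip.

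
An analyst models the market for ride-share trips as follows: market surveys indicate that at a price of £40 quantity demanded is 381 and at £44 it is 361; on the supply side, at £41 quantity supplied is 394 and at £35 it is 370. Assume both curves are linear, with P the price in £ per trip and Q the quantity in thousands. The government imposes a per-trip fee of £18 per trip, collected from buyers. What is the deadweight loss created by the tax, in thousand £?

Deadweight loss = £360 thousand.

Demand slope: (361 − 381)/(44 − 40) = -5, so Qd = 581 − 5P.
Supply slope: (370 − 394)/(35 − 41) = 4, so Qs = 4P + 230.
Without the tax, 581 − 5P = 4P + 230 gives 9P = 351, so P* = £39 and Q* = 386.
With the tax collected from buyers, demand (in seller-price terms) shifts: Qd = 581 − 5(P + 18).
New equilibrium: buyers pay £47, producers receive £29, Q = 346. (Wedge: Pb − Ps = 18.)
Quantity falls by |ΔQ| = |386 − 346| = 40.
DWL = ½ · t · |ΔQ| = ½ · 18 · 40 = £360.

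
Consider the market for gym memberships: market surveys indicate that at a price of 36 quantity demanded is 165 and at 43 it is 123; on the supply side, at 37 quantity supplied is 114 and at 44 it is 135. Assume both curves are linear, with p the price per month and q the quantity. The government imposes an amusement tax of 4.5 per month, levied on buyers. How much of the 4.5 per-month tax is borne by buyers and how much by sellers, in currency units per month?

Demand slope: (123 − 165)/(43 − 36) = -6, so qd = 381 − 6p.
Supply slope: (135 − 114)/(44 − 37) = 3, so qs = 3p + 3.
Before the tax: set 381 − 6p = 3p + 3 → p* = 42, q* = 129.
With the tax collected from buyers, demand (in seller-price terms) shifts: qd = 381 − 6(p + 4.5).
Solving gives q = 120 with buyers paying 43.5 and sellers receiving 39 (the 4.5 wedge).
Burden on buyers: 1.5; on sellers: 3. (They sum to 4.5.)

Buyers bear 1.5 per month; sellers bear 3 per month.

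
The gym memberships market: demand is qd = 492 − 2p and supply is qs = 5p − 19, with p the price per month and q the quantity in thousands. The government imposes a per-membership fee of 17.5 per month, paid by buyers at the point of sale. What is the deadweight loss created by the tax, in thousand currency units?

Deadweight loss = 218.75 thousand.

Before the tax: set 492 − 2p = 5p − 19 → p* = 73, q* = 346.
With the tax collected from buyers, demand (in seller-price terms) shifts: qd = 492 − 2(p + 17.5).
Solving gives q = 321 with buyers paying 85.5 and suppliers receiving 68 (the 17.5 wedge).
Quantity falls by |ΔQ| = |346 − 321| = 25.
DWL = ½ · t · |ΔQ| = ½ · 17.5 · 25 = 218.75.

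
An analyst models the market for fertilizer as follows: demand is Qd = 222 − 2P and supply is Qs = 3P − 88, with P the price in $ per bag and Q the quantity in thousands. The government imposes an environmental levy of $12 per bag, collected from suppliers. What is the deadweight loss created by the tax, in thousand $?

Deadweight loss = $86.4 thousand.

Before the tax: set 222 − 2P = 3P − 88 → P* = $62, Q* = 98.
With the tax collected from suppliers, supply shifts: Qs = 3(P − 12) − 88.
New equilibrium: buyers pay $69.2, suppliers receive $57.2, Q = 83.6. (Wedge: Pb − Ps = 12.)
Quantity falls by |ΔQ| = |98 − 83.6| = 14.4.
DWL = ½ · t · |ΔQ| = ½ · 12 · 14.4 = $86.4.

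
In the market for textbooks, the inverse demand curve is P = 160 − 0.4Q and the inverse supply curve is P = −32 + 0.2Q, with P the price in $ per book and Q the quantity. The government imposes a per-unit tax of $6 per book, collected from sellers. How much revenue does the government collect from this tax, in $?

Tax revenue = $1860.

Rewrite in direct form: Qd = 400 − 2.5P and Qs = 5P + 160.
Without the tax, 400 − 2.5P = 5P + 160 gives 7.5P = 240, so P* = $32 and Q* = 320.
With the tax collected from sellers, supply shifts: Qs = 5(P − 6) + 160.
New equilibrium: consumers pay $36, sellers receive $30, Q = 310. (Wedge: Pb − Ps = 6.)
Revenue = t · Q = 6 · 310 = $1860.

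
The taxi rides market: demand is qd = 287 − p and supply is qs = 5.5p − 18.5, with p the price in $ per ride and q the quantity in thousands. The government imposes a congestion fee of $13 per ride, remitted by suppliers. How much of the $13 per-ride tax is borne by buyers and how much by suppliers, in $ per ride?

Before the tax: set 287 − p = 5.5p − 18.5 → p* = $47, q* = 240.
With the tax collected from suppliers, supply shifts: qs = 5.5(p − 13) − 18.5.
Solving gives q = 229 with buyers paying $58 and suppliers receiving $45 (the $13 wedge).
Burden on buyers: $11; on suppliers: $2. (They sum to $13.)

Buyers bear $11 per ride; suppliers bear $2 per ride.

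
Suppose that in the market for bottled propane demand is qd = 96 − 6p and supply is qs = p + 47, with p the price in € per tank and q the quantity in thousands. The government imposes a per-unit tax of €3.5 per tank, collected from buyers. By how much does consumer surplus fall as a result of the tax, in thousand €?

Before the tax: set 96 − 6p = p + 47 → p* = €7, q* = 54.
With the tax collected from buyers, demand (in seller-price terms) shifts: qd = 96 − 6(p + 3.5).
New equilibrium: buyers pay €7.5, suppliers receive €4, q = 51. (Wedge: pb − ps = 3.5.)
ΔCS is the trapezoid between Q = 51 and Q = 54 of height €0.5: ½ · (54 + 51) · 0.5 = €26.25.

Consumer surplus falls by €26.25 thousand.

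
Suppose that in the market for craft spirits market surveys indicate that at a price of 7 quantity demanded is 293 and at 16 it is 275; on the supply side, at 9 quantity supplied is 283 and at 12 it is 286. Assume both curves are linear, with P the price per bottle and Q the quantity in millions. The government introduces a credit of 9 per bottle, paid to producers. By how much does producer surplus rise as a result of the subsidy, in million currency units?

Producer surplus rises by 1728 million.

Demand slope: (275 − 293)/(16 − 7) = -2, so Qd = 307 − 2P.
Supply slope: (286 − 283)/(12 − 9) = 1, so Qs = P + 274.
Before the subsidy: set 307 − 2P = P + 274 → P* = 11, Q* = 285.
With a per-unit subsidy paid to producers, each receives P + 9 per unit sold, so supply becomes Qs = (P + 9) + 274.
New equilibrium: consumers pay 8, producers receive 17, Q = 291. (Wedge: Pb − Ps = −9.)
ΔPS is the trapezoid between Q = 291 and Q = 285 of height 6: ½ · (285 + 291) · 6 = 1728.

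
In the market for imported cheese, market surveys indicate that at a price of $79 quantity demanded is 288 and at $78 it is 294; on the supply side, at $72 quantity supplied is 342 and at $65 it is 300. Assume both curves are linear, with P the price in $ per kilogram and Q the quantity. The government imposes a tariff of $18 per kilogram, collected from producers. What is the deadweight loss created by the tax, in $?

Deadweight loss = $486.

Demand slope: (294 − 288)/(78 − 79) = -6, so Qd = 762 − 6P.
Supply slope: (300 − 342)/(65 − 72) = 6, so Qs = 6P − 90.
Without the tax, 762 − 6P = 6P − 90 gives 12P = 852, so P* = $71 and Q* = 336.
With the tax collected from producers, supply shifts: Qs = 6(P − 18) − 90.
Solving gives Q = 282 with consumers paying $80 and producers receiving $62 (the $18 wedge).
Quantity falls by |ΔQ| = |336 − 282| = 54.
DWL = ½ · t · |ΔQ| = ½ · 18 · 54 = $486.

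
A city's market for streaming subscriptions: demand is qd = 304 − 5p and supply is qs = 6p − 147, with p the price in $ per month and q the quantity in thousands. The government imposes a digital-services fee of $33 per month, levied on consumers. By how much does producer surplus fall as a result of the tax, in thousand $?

Producer surplus falls by $810 thousand.

Before the tax: set 304 − 5p = 6p − 147 → p* = $41, q* = 99.
With the tax collected from consumers, demand (in seller-price terms) shifts: qd = 304 − 5(p + 33).
New equilibrium: consumers pay $59, suppliers receive $26, q = 9. (Wedge: pb − ps = 33.)
ΔPS is the trapezoid between Q = 9 and Q = 99 of height $15: ½ · (99 + 9) · 15 = $810.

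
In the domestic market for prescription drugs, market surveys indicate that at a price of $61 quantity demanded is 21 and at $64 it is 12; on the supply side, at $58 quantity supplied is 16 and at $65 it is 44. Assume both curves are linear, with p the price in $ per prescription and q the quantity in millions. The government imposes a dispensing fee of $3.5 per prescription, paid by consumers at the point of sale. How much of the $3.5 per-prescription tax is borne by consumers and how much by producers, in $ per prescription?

Consumers bear $2 per prescription; producers bear $1.5 per prescription.

Demand slope: (12 − 21)/(64 − 61) = -3, so qd = 204 − 3p.
Supply slope: (44 − 16)/(65 − 58) = 4, so qs = 4p − 216.
Without the tax, 204 − 3p = 4p − 216 gives 7p = 420, so p* = $60 and q* = 24.
With the tax collected from consumers, demand (in seller-price terms) shifts: qd = 204 − 3(p + 3.5).
New equilibrium: consumers pay $62, producers receive $58.5, q = 18. (Wedge: pb − ps = 3.5.)
Burden on consumers: $2; on producers: $1.5. (They sum to $3.5.)
The less price-elastic side of the market bears the larger share of a per-unit tax.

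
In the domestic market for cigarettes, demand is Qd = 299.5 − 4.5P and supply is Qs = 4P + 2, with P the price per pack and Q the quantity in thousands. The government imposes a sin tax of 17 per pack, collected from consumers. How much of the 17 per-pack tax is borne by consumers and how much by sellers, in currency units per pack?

Before the tax: set 299.5 − 4.5P = 4P + 2 → P* = 35, Q* = 142.
With the tax collected from consumers, demand (in seller-price terms) shifts: Qd = 299.5 − 4.5(P + 17).
Solving gives Q = 106 with consumers paying 43 and sellers receiving 26 (the 17 wedge).
Burden on consumers: 8; on sellers: 9. (They sum to 17.)

Consumers bear 8 per pack; sellers bear 9 per pack.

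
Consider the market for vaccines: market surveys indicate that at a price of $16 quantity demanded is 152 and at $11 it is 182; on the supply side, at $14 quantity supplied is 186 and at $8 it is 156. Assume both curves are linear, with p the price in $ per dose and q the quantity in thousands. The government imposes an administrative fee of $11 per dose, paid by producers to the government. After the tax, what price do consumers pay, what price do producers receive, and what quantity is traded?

Consumers pay $17; producers receive $6; quantity = 146.

Demand slope: (182 − 152)/(11 − 16) = -6, so qd = 248 − 6p.
Supply slope: (156 − 186)/(8 − 14) = 5, so qs = 5p + 116.
Before the tax: set 248 − 6p = 5p + 116 → p* = $12, q* = 176.
With the tax collected from producers, supply shifts: qs = 5(p − 11) + 116.
Solving gives q = 146 with consumers paying $17 and producers receiving $6 (the $11 wedge).
The less price-elastic side of the market bears the larger share of a per-unit tax.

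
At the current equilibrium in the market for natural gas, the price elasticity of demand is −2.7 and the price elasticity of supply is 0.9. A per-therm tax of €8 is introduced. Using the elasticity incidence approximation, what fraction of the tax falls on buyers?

Incidence ratio: buyers' share ≈ εs / (εs + |εd|) = 0.9 / (0.9 + 2.7) = 0.25.
Supply is the less elastic side, so buyers bear the smaller share.

Buyers' share ≈ 0.25.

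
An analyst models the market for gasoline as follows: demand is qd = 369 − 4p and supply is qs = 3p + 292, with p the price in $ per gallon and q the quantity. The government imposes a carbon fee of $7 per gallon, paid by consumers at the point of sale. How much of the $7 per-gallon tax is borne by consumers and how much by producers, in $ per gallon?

Before the tax: set 369 − 4p = 3p + 292 → p* = $11, q* = 325.
With the tax collected from consumers, demand (in seller-price terms) shifts: qd = 369 − 4(p + 7).
Solving gives q = 313 with consumers paying $14 and producers receiving $7 (the $7 wedge).
Burden on consumers: $3; on producers: $4. (They sum to $7.)
The less price-elastic side of the market bears the larger share of a per-unit tax.

Consumers bear $3 per gallon; producers bear $4 per gallon.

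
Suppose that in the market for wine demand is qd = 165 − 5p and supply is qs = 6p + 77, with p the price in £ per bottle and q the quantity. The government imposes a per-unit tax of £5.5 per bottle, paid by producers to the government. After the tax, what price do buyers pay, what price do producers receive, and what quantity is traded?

Buyers pay £11; producers receive £5.5; quantity = 110.

Before the tax: set 165 − 5p = 6p + 77 → p* = £8, q* = 125.
With the tax collected from producers, supply shifts: qs = 6(p − 5.5) + 77.
New equilibrium: buyers pay £11, producers receive £5.5, q = 110. (Wedge: pb − ps = 5.5.)
The less price-elastic side of the market bears the larger share of a per-unit tax.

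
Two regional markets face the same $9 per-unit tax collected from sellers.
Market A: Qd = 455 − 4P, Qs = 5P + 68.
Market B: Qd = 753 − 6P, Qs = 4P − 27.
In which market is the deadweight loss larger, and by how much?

Market B, by $7.2.

Market A: pre-tax P* = $43, Q* = 283; post-tax Q = 263; deadweight loss = $90.
Market B: pre-tax P* = $78, Q* = 285; post-tax Q = 263.4; deadweight loss = $97.2.
Difference: $90 vs $97.2 → market B is larger by $7.2.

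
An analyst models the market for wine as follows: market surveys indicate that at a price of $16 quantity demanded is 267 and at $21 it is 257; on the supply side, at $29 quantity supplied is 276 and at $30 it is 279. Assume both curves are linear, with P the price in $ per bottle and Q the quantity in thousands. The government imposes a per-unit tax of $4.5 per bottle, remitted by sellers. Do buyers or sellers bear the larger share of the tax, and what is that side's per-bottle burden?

Buyers bear the larger share: $2.7 per bottle.

Demand slope: (257 − 267)/(21 − 16) = -2, so Qd = 299 − 2P.
Supply slope: (279 − 276)/(30 − 29) = 3, so Qs = 3P + 189.
Without the tax, 299 − 2P = 3P + 189 gives 5P = 110, so P* = $22 and Q* = 255.
With the tax collected from sellers, supply shifts: Qs = 3(P − 4.5) + 189.
Solving gives Q = 249.6 with buyers paying $24.7 and sellers receiving $20.2 (the $4.5 wedge).
Per-bottle burden: buyers $2.7, sellers $1.8.
Buyers take the larger share because demand is less price-elastic here (demand slope 2 vs supply slope 3).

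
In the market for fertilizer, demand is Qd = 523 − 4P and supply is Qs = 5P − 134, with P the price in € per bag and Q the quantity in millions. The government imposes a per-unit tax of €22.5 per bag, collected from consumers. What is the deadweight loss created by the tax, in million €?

Deadweight loss = €562.5 million.

Before the tax: set 523 − 4P = 5P − 134 → P* = €73, Q* = 231.
With the tax collected from consumers, demand (in seller-price terms) shifts: Qd = 523 − 4(P + 22.5).
New equilibrium: consumers pay €85.5, suppliers receive €63, Q = 181. (Wedge: Pb − Ps = 22.5.)
Quantity falls by |ΔQ| = |231 − 181| = 50.
DWL = ½ · t · |ΔQ| = ½ · 22.5 · 50 = €562.5.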